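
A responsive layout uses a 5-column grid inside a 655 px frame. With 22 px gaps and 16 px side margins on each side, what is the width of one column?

107 px

Subtract both margins: 655 − 2·16 = 623 px.
Subtracting 4 gaps of 22 leaves 535 for 5 columns, so c = 107 px.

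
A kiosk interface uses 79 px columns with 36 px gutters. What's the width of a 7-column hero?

769 px

7-column span = 7·79 + 6·36 = 769 px.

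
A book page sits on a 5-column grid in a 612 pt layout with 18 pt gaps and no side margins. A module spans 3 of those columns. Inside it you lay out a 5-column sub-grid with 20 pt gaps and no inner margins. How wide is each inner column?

5c + 4·18 = 612 → 5c = 540 → c = 108 pt.
3 columns plus 2 gaps: 324 + 36 = 360 pt.
Subtracting 4 gaps of 20 leaves 280 for 5 columns, so d = 56 pt.

56 pt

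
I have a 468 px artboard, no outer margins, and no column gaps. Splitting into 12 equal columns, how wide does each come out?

39 px

With no column gaps, each column is 468/12 = 39 px.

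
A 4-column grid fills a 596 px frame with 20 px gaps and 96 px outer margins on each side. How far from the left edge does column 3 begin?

Subtract both margins: 596 − 2·96 = 404 px.
4c + 3·20 = 404 → 4c = 344 → c = 86 px.
Column 3 starts at margin + 2·(column + gutter) = 96 + 2·106 = 308 px.

308 px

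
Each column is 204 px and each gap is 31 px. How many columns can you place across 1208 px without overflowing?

Each extra column adds 204 + 31 = 235 px.
(1208 + 31) / 235 = 5.27, so 5 columns fit.

5 columns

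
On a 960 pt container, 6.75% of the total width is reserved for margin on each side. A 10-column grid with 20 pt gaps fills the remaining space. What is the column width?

65.04 pt

Each margin = 6.75% of 960 = 64.8 pt; content = 960 − 2·64.8 = 830.4 pt.
10c + 9·20 = 830.4 → 10c = 650.4 → c = 65.04 pt.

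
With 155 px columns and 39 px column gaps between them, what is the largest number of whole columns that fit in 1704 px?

8 columns

8 columns: 8·155 + 7·39 = 1513 px ≤ 1704.
9 columns: 1707 px > 1704. So 8.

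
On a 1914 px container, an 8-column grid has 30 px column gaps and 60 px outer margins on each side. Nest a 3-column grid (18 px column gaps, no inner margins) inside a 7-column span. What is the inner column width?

Outer content = 1914 − 2·60 = 1794 px.
Subtracting 7 column gaps of 30 leaves 1584 for 8 columns, so c = 198 px.
Span of 7: 7·198 + 6·30 = 1386 + 180 = 1566 px.
1566 − 2·18 = 1530; ÷3 gives d = 510 px.

510 px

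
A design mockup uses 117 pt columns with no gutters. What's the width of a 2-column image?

With no gutters, 2 columns span 2·117 = 234 pt.

234 pt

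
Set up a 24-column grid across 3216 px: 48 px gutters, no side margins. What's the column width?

24 columns + 23 gutters: 24c + 23·48 = 3216.
24c = 3216 − 1104 = 2112, so c = 88 px.

88 px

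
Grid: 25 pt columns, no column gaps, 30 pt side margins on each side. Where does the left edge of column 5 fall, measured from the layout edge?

130 pt

Before column 5: the margin + 4 columns + 4 column gaps.
Offset = 30 + 4·(25 + 0) = 30 + 100 = 130 pt.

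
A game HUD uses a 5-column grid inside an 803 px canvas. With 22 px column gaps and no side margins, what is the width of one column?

143 px

Subtracting 4 column gaps of 22 leaves 715 for 5 columns, so c = 143 px.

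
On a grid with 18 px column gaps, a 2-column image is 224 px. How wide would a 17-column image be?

Subtracting 1 column gap of 18 leaves 206 for 2 columns, so c = 103 px.
17-column span = 17·103 + 16·18 = 2039 px.

2039 px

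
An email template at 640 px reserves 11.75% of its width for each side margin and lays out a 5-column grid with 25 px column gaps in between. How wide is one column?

77.92 px

640 × (1 − 2·11.75%) = 640 × 76.5% = 489.6 px for the columns.
489.6 − 4·25 = 389.6; ÷5 gives c = 77.92 px.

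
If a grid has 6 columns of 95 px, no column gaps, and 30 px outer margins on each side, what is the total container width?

Container = 2·30 + 6·95 = 60 + 570 = 630 px.

630 px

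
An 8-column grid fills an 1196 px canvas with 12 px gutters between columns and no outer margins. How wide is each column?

Subtracting 7 gutters of 12 leaves 1112 for 8 columns, so c = 139 px.

139 px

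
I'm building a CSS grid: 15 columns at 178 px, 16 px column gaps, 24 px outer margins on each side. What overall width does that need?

2942 px

Frame = 2·24 + 15·178 + 14·16 = 48 + 2670 + 224 = 2942 px.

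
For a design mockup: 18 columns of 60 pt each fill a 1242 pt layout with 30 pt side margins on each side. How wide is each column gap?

6 pt

Subtract both margins: 1242 − 2·30 = 1182 pt.
18·60 + 17g = 1182 → 17g = 102 → g = 6 pt.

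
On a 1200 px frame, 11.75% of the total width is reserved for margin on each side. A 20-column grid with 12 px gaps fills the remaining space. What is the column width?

Each margin = 11.75% of 1200 = 141 px; content = 1200 − 2·141 = 918 px.
Subtracting 19 gaps of 12 leaves 690 for 20 columns, so c = 34.5 px.

34.5 px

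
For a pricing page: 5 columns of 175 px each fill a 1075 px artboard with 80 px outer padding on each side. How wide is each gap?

Take off 160 px of margins, leaving 915 px.
5·175 + 4g = 915 → 4g = 40 → g = 10 px.

10 px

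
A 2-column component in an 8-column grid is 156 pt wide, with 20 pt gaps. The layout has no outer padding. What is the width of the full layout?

Subtracting 1 gap of 20 leaves 136 for 2 columns, so c = 68 pt.
Layout = 8·68 + 7·20 = 544 + 140 = 684 pt.

684 pt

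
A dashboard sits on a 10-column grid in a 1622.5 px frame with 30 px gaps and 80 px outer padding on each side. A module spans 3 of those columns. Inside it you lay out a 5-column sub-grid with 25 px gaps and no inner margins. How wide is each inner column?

Inside the margins: 1622.5 − 160 = 1462.5 px.
10 columns + 9 gaps: 10c + 9·30 = 1462.5.
10c = 1462.5 − 270 = 1192.5, so c = 119.25 px.
3-column span = 3·119.25 + 2·30 = 417.75 px.
417.75 − 4·25 = 317.75; ÷5 gives d = 63.55 px.

63.55 px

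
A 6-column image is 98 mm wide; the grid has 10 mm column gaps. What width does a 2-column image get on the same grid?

26 mm

Subtracting 5 column gaps of 10 leaves 48 for 6 columns, so c = 8 mm.
2-column span = 2·8 + 1·10 = 26 mm.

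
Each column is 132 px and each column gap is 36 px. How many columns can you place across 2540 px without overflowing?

15 columns

Each extra column adds 132 + 36 = 168 px.
(2540 + 36) / 168 = 15.33, so 15 columns fit.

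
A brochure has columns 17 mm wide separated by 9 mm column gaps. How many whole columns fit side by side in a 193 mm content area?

Each extra column adds 17 + 9 = 26 mm.
(193 + 9) / 26 = 7.77, so 7 columns fit.

7 columns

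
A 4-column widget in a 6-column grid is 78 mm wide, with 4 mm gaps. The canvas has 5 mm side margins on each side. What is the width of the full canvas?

4 columns + 3 gaps: 4c + 3·4 = 78.
4c = 78 − 12 = 66, so c = 16.5 mm.
Adding margins, columns and gutters: 10 + 99 + 20 = 129 mm.

129 mm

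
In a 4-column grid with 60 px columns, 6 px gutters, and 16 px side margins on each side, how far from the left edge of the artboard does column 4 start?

Each column+gutter stride is 66 px; 3 of them past the 16 px margin is 16 + 198 = 214 px.

214 px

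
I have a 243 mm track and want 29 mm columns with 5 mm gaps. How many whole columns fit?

7 columns

k columns need k·29 + (k−1)·5 = k·34 − 5.
k·34 − 5 ≤ 243 → k ≤ 248 / 34 ≈ 7.29, so k = 7.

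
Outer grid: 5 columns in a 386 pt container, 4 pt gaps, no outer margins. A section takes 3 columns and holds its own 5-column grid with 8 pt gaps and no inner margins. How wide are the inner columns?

386 − 4·4 = 370; ÷5 gives c = 74 pt.
3 columns plus 2 gaps: 222 + 8 = 230 pt.
5 columns + 4 gaps: 5d + 4·8 = 230.
5d = 230 − 32 = 198, so d = 39.6 pt.

39.6 pt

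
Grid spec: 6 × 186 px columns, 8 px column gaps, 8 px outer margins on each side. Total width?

Total width: 2·8 + 6·186 + 5·8 = 1172 px.

1172 px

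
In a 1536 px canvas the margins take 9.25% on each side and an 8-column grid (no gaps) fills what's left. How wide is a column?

Margins: 9.25% × 1536 = 142.08 px each, so content = 1536 − 284.16 = 1251.84 px.
With no gaps, each column is 1251.84/8 = 156.48 px.

156.48 px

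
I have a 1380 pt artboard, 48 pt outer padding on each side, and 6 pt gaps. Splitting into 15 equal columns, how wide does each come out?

Content width = 1380 − 2·48 = 1284 pt.
Subtracting 14 gaps of 6 leaves 1200 for 15 columns, so c = 80 pt.

80 pt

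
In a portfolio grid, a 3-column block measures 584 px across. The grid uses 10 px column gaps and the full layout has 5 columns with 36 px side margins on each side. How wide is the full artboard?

Subtracting 2 column gaps of 10 leaves 564 for 3 columns, so c = 188 px.
Total width: 2·36 + 5·188 + 4·10 = 1052 px.

1052 px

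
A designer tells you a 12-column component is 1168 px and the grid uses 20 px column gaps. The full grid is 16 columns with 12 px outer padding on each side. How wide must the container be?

1588 px

1168 − 11·20 = 948; ÷12 gives c = 79 px.
Container = 2·12 + 16·79 + 15·20 = 24 + 1264 + 300 = 1588 px.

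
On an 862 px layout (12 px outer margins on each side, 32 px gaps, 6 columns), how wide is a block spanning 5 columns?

693 px

Inside the margins: 862 − 24 = 838 px.
Subtracting 5 gaps of 32 leaves 678 for 6 columns, so c = 113 px.
5 columns plus 4 gaps: 565 + 128 = 693 px.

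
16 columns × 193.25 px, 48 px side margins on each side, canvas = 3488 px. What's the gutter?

20 px

Subtract both margins: 3488 − 2·48 = 3392 px.
Columns use 3092 px, leaving 300 px across 15 gutters = 20 px each.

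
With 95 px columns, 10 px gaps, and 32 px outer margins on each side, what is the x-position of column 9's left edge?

872 px

Before column 9: the margin + 8 columns + 8 gaps.
Offset = 32 + 8·(95 + 10) = 32 + 840 = 872 px.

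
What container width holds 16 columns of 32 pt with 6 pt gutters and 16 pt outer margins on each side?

Container = 2·16 + 16·32 + 15·6 = 32 + 512 + 90 = 634 pt.

634 pt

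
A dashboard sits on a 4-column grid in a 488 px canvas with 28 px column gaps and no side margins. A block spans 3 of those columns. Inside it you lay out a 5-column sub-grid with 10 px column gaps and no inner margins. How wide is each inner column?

63.8 px

488 − 3·28 = 404; ÷4 gives c = 101 px.
Span of 3: 3·101 + 2·28 = 303 + 56 = 359 px.
359 − 4·10 = 319; ÷5 gives d = 63.8 px.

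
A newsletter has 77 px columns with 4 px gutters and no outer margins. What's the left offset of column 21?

Each column+gutter stride is 81 px; with no margin, 20 of them is 1620 px.

1620 px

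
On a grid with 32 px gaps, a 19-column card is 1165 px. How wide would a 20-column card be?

19c + 18·32 = 1165 → 19c = 589 → c = 31 px.
20 columns plus 19 gaps: 620 + 608 = 1228 px.

1228 px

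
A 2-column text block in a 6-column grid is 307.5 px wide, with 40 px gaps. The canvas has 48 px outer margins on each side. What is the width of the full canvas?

2 columns + 1 gap: 2c + 1·40 = 307.5.
2c = 307.5 − 40 = 267.5, so c = 133.75 px.
Adding margins, columns and gutters: 96 + 802.5 + 200 = 1098.5 px.

1098.5 px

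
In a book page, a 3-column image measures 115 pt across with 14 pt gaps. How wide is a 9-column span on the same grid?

373 pt

Subtracting 2 gaps of 14 leaves 87 for 3 columns, so c = 29 pt.
9-column span = 9·29 + 8·14 = 373 pt.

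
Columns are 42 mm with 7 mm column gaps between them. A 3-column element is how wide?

Span of 3: 3·42 + 2·7 = 126 + 14 = 140 mm.

140 mm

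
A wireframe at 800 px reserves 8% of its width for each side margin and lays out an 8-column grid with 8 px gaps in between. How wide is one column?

Margins: 8% × 800 = 64 px each, so content = 800 − 128 = 672 px.
Subtracting 7 gaps of 8 leaves 616 for 8 columns, so c = 77 px.

77 px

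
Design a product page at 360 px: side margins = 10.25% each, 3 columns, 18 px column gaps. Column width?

83.4 px

360 × (1 − 2·10.25%) = 360 × 79.5% = 286.2 px for the columns.
286.2 − 2·18 = 250.2; ÷3 gives c = 83.4 px.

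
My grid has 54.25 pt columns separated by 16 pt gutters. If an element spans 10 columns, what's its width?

10 columns plus 9 gutters: 542.5 + 144 = 686.5 pt.

686.5 pt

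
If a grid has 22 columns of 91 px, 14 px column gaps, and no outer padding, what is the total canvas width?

Total width: 22·91 + 21·14 = 2296 px.

2296 px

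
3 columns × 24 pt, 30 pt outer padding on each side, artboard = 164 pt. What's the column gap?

Content width = 164 − 2·30 = 104 pt.
3·24 + 2g = 104 → 2g = 32 → g = 16 pt.

16 pt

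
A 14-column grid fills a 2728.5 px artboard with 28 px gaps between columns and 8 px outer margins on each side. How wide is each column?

Content width = 2728.5 − 2·8 = 2712.5 px.
14 columns + 13 gaps: 14c + 13·28 = 2712.5.
14c = 2712.5 − 364 = 2348.5, so c = 167.75 px.

167.75 px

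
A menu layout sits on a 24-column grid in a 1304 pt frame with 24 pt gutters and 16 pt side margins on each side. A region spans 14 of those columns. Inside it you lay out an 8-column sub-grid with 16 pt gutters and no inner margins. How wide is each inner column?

77.5 pt

Take off 32 pt of margins, leaving 1272 pt.
24 columns + 23 gutters: 24c + 23·24 = 1272.
24c = 1272 − 552 = 720, so c = 30 pt.
Span of 14: 14·30 + 13·24 = 420 + 312 = 732 pt.
Subtracting 7 gutters of 16 leaves 620 for 8 columns, so d = 77.5 pt.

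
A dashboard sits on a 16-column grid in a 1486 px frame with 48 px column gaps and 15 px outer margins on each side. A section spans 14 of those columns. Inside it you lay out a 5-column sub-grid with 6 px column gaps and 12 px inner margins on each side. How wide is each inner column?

244 px

Subtract both margins: 1486 − 2·15 = 1456 px.
16c + 15·48 = 1456 → 16c = 736 → c = 46 px.
14 columns plus 13 column gaps: 644 + 624 = 1268 px.
Inner content = 1268 − 2·12 = 1244 px.
5 columns + 4 column gaps: 5d + 4·6 = 1244.
5d = 1244 − 24 = 1220, so d = 244 px.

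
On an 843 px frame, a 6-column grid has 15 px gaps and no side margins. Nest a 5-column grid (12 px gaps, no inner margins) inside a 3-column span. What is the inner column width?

73.2 px

843 − 5·15 = 768; ÷6 gives c = 128 px.
Span of 3: 3·128 + 2·15 = 384 + 30 = 414 px.
414 − 4·12 = 366; ÷5 gives d = 73.2 px.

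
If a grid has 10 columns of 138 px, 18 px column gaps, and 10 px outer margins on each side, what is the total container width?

1562 px

Adding margins, columns and gutters: 20 + 1380 + 162 = 1562 px.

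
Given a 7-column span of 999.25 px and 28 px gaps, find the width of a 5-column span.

705.75 px

7 columns + 6 gaps: 7c + 6·28 = 999.25.
7c = 999.25 − 168 = 831.25, so c = 118.75 px.
Span of 5: 5·118.75 + 4·28 = 593.75 + 112 = 705.75 px.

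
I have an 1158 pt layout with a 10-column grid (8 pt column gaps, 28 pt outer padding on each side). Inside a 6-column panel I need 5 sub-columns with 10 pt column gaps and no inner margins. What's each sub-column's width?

123.6 pt

Take off 56 pt of margins, leaving 1102 pt.
Subtracting 9 column gaps of 8 leaves 1030 for 10 columns, so c = 103 pt.
6-column span = 6·103 + 5·8 = 658 pt.
Subtracting 4 column gaps of 10 leaves 618 for 5 columns, so d = 123.6 pt.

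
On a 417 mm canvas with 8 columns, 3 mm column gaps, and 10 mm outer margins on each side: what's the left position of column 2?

60 mm

Subtract both margins: 417 − 2·10 = 397 mm.
Subtracting 7 column gaps of 3 leaves 376 for 8 columns, so c = 47 mm.
Before column 2: the margin + 1 column + 1 column gap.
Offset = 10 + 1·(47 + 3) = 10 + 50 = 60 mm.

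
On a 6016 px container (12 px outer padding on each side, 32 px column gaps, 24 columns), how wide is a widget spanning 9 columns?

Subtract both margins: 6016 − 2·12 = 5992 px.
24 columns + 23 column gaps: 24c + 23·32 = 5992.
24c = 5992 − 736 = 5256, so c = 219 px.
9 columns plus 8 column gaps: 1971 + 256 = 2227 px.

2227 px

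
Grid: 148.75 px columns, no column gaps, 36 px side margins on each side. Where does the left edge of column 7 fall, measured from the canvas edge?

Before column 7: the margin + 6 columns + 6 column gaps.
Offset = 36 + 6·(148.75 + 0) = 36 + 892.5 = 928.5 px.

928.5 px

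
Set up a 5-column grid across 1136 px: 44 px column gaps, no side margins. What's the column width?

5 columns + 4 column gaps: 5c + 4·44 = 1136.
5c = 1136 − 176 = 960, so c = 192 px.

192 px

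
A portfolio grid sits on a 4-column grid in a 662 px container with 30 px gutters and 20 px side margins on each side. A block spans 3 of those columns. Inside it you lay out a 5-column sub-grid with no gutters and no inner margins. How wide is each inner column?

Take off 40 px of margins, leaving 622 px.
4c + 3·30 = 622 → 4c = 532 → c = 133 px.
Span of 3: 3·133 + 2·30 = 399 + 60 = 459 px.
459 / 5 = 91.8 px per column.

91.8 px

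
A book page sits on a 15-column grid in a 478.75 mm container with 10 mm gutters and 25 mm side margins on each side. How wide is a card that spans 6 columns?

165.5 mm

Subtract both margins: 478.75 − 2·25 = 428.75 mm.
428.75 − 14·10 = 288.75; ÷15 gives c = 19.25 mm.
Span of 6: 6·19.25 + 5·10 = 115.5 + 50 = 165.5 mm.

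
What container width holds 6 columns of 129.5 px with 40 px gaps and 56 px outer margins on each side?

Total width: 2·56 + 6·129.5 + 5·40 = 1089 px.

1089 px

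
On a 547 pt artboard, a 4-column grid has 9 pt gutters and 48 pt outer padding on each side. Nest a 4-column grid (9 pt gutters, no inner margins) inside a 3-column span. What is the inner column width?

77.25 pt

Subtract both margins: 547 − 2·48 = 451 pt.
4c + 3·9 = 451 → 4c = 424 → c = 106 pt.
3-column span = 3·106 + 2·9 = 336 pt.
Subtracting 3 gutters of 9 leaves 309 for 4 columns, so d = 77.25 pt.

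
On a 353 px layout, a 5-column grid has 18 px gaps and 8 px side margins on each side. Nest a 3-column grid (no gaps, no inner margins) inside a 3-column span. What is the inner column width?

Subtract both margins: 353 − 2·8 = 337 px.
5c + 4·18 = 337 → 5c = 265 → c = 53 px.
3-column span = 3·53 + 2·18 = 195 px.
195 / 3 = 65 px per column.

65 px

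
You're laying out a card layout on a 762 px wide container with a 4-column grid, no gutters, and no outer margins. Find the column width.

190.5 px

4c = 762 → c = 190.5 px.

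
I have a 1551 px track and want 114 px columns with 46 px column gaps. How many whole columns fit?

9 columns

Each extra column adds 114 + 46 = 160 px.
(1551 + 46) / 160 = 9.98, so 9 columns fit.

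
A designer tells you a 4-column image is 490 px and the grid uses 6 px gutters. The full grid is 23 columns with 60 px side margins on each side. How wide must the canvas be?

Subtracting 3 gutters of 6 leaves 472 for 4 columns, so c = 118 px.
Adding margins, columns and gutters: 120 + 2714 + 132 = 2966 px.

2966 px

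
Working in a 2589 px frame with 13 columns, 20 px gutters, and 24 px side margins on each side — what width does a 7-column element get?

Subtract both margins: 2589 − 2·24 = 2541 px.
Subtracting 12 gutters of 20 leaves 2301 for 13 columns, so c = 177 px.
7-column span = 7·177 + 6·20 = 1359 px.

1359 px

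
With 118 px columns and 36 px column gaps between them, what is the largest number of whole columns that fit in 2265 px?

Each extra column adds 118 + 36 = 154 px.
(2265 + 36) / 154 = 14.94, so 14 columns fit.

14 columns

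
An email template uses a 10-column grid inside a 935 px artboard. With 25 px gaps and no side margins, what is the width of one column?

10 columns + 9 gaps: 10c + 9·25 = 935.
10c = 935 − 225 = 710, so c = 71 px.

71 px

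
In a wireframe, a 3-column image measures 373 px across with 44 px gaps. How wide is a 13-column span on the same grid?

1763 px

3 columns + 2 gaps: 3c + 2·44 = 373.
3c = 373 − 88 = 285, so c = 95 px.
Span of 13: 13·95 + 12·44 = 1235 + 528 = 1763 px.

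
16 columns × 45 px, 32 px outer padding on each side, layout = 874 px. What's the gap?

6 px

Subtract both margins: 874 − 2·32 = 810 px.
16·45 + 15g = 810 → 15g = 90 → g = 6 px.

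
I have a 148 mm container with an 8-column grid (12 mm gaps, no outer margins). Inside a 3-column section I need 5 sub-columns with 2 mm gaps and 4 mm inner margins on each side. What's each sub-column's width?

8c + 7·12 = 148 → 8c = 64 → c = 8 mm.
Span of 3: 3·8 + 2·12 = 24 + 24 = 48 mm.
Inner content = 48 − 2·4 = 40 mm.
5d + 4·2 = 40 → 5d = 32 → d = 6.4 mm.

6.4 mm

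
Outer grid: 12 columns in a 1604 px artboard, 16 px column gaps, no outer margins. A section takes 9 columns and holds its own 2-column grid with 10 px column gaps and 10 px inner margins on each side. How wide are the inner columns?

1604 − 11·16 = 1428; ÷12 gives c = 119 px.
9-column span = 9·119 + 8·16 = 1199 px.
Inner content = 1199 − 2·10 = 1179 px.
1179 − 1·10 = 1169; ÷2 gives d = 584.5 px.

584.5 px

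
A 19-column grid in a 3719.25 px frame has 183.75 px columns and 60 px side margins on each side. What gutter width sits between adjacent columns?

Content width = 3719.25 − 2·60 = 3599.25 px.
Columns use 3491.25 px, leaving 108 px across 18 gutters = 6 px each.

6 px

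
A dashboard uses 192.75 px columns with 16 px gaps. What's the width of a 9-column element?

9-column span = 9·192.75 + 8·16 = 1862.75 px.

1862.75 px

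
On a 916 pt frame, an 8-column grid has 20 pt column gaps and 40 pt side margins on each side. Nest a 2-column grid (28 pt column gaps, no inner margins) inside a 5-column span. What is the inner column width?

243.5 pt

Outer content = 916 − 2·40 = 836 pt.
8 columns + 7 column gaps: 8c + 7·20 = 836.
8c = 836 − 140 = 696, so c = 87 pt.
5 columns plus 4 column gaps: 435 + 80 = 515 pt.
2d + 1·28 = 515 → 2d = 487 → d = 243.5 pt.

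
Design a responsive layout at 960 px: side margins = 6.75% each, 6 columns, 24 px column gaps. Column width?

118.4 px

Margins: 6.75% × 960 = 64.8 px each, so content = 960 − 129.6 = 830.4 px.
6c + 5·24 = 830.4 → 6c = 710.4 → c = 118.4 px.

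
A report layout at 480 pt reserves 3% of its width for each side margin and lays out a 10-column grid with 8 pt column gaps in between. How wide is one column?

Each margin = 3% of 480 = 14.4 pt; content = 480 − 2·14.4 = 451.2 pt.
10c + 9·8 = 451.2 → 10c = 379.2 → c = 37.92 pt.

37.92 pt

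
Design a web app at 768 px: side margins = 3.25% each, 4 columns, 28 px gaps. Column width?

Each margin = 3.25% of 768 = 24.96 px; content = 768 − 2·24.96 = 718.08 px.
4 columns + 3 gaps: 4c + 3·28 = 718.08.
4c = 718.08 − 84 = 634.08, so c = 158.52 px.

158.52 px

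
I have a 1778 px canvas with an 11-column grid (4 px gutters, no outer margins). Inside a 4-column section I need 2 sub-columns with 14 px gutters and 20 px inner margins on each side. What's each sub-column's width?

295 px

11 columns + 10 gutters: 11c + 10·4 = 1778.
11c = 1778 − 40 = 1738, so c = 158 px.
4-column span = 4·158 + 3·4 = 644 px.
Inner content = 644 − 2·20 = 604 px.
2d + 1·14 = 604 → 2d = 590 → d = 295 px.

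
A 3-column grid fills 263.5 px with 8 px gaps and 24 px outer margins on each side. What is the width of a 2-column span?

Content width = 263.5 − 2·24 = 215.5 px.
3c + 2·8 = 215.5 → 3c = 199.5 → c = 66.5 px.
Span of 2: 2·66.5 + 1·8 = 133 + 8 = 141 px.

141 px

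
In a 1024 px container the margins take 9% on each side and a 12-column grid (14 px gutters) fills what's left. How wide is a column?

57.14 px

Each margin = 9% of 1024 = 92.16 px; content = 1024 − 2·92.16 = 839.68 px.
839.68 − 11·14 = 685.68; ÷12 gives c = 57.14 px.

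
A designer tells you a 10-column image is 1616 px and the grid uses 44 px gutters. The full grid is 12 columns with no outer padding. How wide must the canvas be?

1948 px

1616 − 9·44 = 1220; ÷10 gives c = 122 px.
Total width: 12·122 + 11·44 = 1948 px.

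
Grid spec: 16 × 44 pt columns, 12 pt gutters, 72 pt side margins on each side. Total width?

1028 pt

Adding margins, columns and gutters: 144 + 704 + 180 = 1028 pt.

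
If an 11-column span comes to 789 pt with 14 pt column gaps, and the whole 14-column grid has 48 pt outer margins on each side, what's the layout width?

Subtracting 10 column gaps of 14 leaves 649 for 11 columns, so c = 59 pt.
Layout = 2·48 + 14·59 + 13·14 = 96 + 826 + 182 = 1104 pt.

1104 pt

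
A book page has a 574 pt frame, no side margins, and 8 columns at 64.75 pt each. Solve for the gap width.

8 columns take 8·64.75 = 518 pt; remaining 56 splits into 7 gaps.
g = 56 / 7 = 8 pt.

8 pt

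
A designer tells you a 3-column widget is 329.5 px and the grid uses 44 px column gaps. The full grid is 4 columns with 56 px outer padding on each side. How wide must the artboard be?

566 px

Subtracting 2 column gaps of 44 leaves 241.5 for 3 columns, so c = 80.5 px.
Total width: 2·56 + 4·80.5 + 3·44 = 566 px.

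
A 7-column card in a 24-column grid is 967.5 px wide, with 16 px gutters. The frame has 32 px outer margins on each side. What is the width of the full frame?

7c + 6·16 = 967.5 → 7c = 871.5 → c = 124.5 px.
Adding margins, columns and gutters: 64 + 2988 + 368 = 3420 px.

3420 px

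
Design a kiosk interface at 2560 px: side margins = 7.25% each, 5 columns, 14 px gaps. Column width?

Each margin = 7.25% of 2560 = 185.6 px; content = 2560 − 2·185.6 = 2188.8 px.
Subtracting 4 gaps of 14 leaves 2132.8 for 5 columns, so c = 426.56 px.

426.56 px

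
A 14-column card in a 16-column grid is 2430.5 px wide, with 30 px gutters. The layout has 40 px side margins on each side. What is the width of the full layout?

2862 px

2430.5 − 13·30 = 2040.5; ÷14 gives c = 145.75 px.
Total width: 2·40 + 16·145.75 + 15·30 = 2862 px.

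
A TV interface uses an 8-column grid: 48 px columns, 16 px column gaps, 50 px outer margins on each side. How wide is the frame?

Total width: 2·50 + 8·48 + 7·16 = 596 px.

596 px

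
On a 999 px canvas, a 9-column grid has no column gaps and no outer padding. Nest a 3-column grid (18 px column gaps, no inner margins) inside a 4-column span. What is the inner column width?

999 / 9 = 111 px per column.
With no column gaps, 4 columns span 4·111 = 444 px.
Subtracting 2 column gaps of 18 leaves 408 for 3 columns, so d = 136 px.

136 px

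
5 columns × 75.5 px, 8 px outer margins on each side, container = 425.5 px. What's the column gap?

Inside the margins: 425.5 − 16 = 409.5 px.
5 columns take 5·75.5 = 377.5 px; remaining 32 splits into 4 column gaps.
g = 32 / 4 = 8 px.

8 px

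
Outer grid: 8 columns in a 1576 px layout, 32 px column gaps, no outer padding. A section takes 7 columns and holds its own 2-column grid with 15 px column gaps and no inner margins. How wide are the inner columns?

Subtracting 7 column gaps of 32 leaves 1352 for 8 columns, so c = 169 px.
7 columns plus 6 column gaps: 1183 + 192 = 1375 px.
1375 − 1·15 = 1360; ÷2 gives d = 680 px.

680 px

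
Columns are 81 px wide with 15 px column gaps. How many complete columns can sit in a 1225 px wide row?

12 columns

Each extra column adds 81 + 15 = 96 px.
(1225 + 15) / 96 = 12.92, so 12 columns fit.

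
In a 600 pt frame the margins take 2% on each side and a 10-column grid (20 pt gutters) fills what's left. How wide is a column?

39.6 pt

Each margin = 2% of 600 = 12 pt; content = 600 − 2·12 = 576 pt.
10c + 9·20 = 576 → 10c = 396 → c = 39.6 pt.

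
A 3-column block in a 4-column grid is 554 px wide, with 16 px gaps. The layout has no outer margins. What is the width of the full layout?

744 px

554 − 2·16 = 522; ÷3 gives c = 174 px.
Summing: 696 + 48 = 744 px.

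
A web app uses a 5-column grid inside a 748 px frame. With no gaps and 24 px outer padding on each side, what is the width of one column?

140 px

Subtract both margins: 748 − 2·24 = 700 px.
With no gaps, each column is 700/5 = 140 px.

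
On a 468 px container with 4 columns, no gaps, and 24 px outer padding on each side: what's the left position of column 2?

129 px

Subtract both margins: 468 − 2·24 = 420 px.
420 / 4 = 105 px per column.
Before column 2: the margin + 1 column + 1 gap.
Offset = 24 + 1·(105 + 0) = 24 + 105 = 129 px.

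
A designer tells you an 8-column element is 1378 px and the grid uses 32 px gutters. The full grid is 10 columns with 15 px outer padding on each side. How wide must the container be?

8 columns + 7 gutters: 8c + 7·32 = 1378.
8c = 1378 − 224 = 1154, so c = 144.25 px.
Adding margins, columns and gutters: 30 + 1442.5 + 288 = 1760.5 px.

1760.5 px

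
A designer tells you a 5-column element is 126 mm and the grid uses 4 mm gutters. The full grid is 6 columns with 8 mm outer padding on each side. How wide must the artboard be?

168 mm

126 − 4·4 = 110; ÷5 gives c = 22 mm.
Total width: 2·8 + 6·22 + 5·4 = 168 mm.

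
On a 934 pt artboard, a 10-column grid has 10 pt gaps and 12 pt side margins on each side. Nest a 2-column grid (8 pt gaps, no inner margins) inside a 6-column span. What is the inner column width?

267 pt

Subtract both margins: 934 − 2·12 = 910 pt.
Subtracting 9 gaps of 10 leaves 820 for 10 columns, so c = 82 pt.
6 columns plus 5 gaps: 492 + 50 = 542 pt.
2 columns + 1 gap: 2d + 1·8 = 542.
2d = 542 − 8 = 534, so d = 267 pt.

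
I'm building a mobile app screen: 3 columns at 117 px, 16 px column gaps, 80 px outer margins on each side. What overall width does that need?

Total width: 2·80 + 3·117 + 2·16 = 543 px.

543 px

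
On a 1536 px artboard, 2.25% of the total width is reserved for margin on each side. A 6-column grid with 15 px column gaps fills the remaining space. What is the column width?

231.98 px

Margins: 2.25% × 1536 = 34.56 px each, so content = 1536 − 69.12 = 1466.88 px.
6c + 5·15 = 1466.88 → 6c = 1391.88 → c = 231.98 px.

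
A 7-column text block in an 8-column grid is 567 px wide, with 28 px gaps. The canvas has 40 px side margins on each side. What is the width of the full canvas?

732 px

7 columns + 6 gaps: 7c + 6·28 = 567.
7c = 567 − 168 = 399, so c = 57 px.
Adding margins, columns and gutters: 80 + 456 + 196 = 732 px.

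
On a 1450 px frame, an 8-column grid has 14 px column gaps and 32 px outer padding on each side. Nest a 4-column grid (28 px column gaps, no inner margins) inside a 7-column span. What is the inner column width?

281.75 px

Subtract both margins: 1450 − 2·32 = 1386 px.
8 columns + 7 column gaps: 8c + 7·14 = 1386.
8c = 1386 − 98 = 1288, so c = 161 px.
7 columns plus 6 column gaps: 1127 + 84 = 1211 px.
1211 − 3·28 = 1127; ÷4 gives d = 281.75 px.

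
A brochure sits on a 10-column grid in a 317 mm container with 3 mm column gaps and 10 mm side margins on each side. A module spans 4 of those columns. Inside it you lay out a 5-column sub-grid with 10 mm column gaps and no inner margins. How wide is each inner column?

Subtract both margins: 317 − 2·10 = 297 mm.
297 − 9·3 = 270; ÷10 gives c = 27 mm.
4-column span = 4·27 + 3·3 = 117 mm.
Subtracting 4 column gaps of 10 leaves 77 for 5 columns, so d = 15.4 mm.

15.4 mm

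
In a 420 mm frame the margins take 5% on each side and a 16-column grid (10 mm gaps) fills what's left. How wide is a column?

Margins: 5% × 420 = 21 mm each, so content = 420 − 42 = 378 mm.
16c + 15·10 = 378 → 16c = 228 → c = 14.25 mm.

14.25 mm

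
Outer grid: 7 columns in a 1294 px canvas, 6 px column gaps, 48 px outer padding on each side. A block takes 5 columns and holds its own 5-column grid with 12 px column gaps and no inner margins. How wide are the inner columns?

161.2 px

Subtract both margins: 1294 − 2·48 = 1198 px.
Subtracting 6 column gaps of 6 leaves 1162 for 7 columns, so c = 166 px.
5 columns plus 4 column gaps: 830 + 24 = 854 px.
5d + 4·12 = 854 → 5d = 806 → d = 161.2 px.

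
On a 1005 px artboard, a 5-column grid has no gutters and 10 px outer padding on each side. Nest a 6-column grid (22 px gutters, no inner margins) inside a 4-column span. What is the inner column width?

113 px

Outer content = 1005 − 2·10 = 985 px.
With no gutters, each column is 985/5 = 197 px.
4-column span = 4·197 = 788 px.
6 columns + 5 gutters: 6d + 5·22 = 788.
6d = 788 − 110 = 678, so d = 113 px.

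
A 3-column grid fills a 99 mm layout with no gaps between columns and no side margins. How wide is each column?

99 / 3 = 33 mm per column.

33 mm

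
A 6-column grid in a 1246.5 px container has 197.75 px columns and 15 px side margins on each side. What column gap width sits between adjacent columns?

6 px

Subtract both margins: 1246.5 − 2·15 = 1216.5 px.
6·197.75 + 5g = 1216.5 → 5g = 30 → g = 6 px.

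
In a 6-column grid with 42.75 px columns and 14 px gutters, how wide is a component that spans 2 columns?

2-column span = 2·42.75 + 1·14 = 99.5 px.

99.5 px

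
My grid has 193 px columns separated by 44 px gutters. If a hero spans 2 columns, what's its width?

2-column span = 2·193 + 1·44 = 430 px.

430 px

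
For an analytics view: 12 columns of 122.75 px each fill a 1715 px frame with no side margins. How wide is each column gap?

Columns use 1473 px, leaving 242 px across 11 column gaps = 22 px each.

22 px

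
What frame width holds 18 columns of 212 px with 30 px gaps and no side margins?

Summing: 3816 + 510 = 4326 px.

4326 px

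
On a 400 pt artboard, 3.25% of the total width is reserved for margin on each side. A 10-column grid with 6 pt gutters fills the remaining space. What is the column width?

32 pt

Each margin = 3.25% of 400 = 13 pt; content = 400 − 2·13 = 374 pt.
10c + 9·6 = 374 → 10c = 320 → c = 32 pt.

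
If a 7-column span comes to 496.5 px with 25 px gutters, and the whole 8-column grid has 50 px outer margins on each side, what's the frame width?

671 px

496.5 − 6·25 = 346.5; ÷7 gives c = 49.5 px.
Total width: 2·50 + 8·49.5 + 7·25 = 671 px.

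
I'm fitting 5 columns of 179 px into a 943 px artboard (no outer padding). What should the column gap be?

12 px

Columns use 895 px, leaving 48 px across 4 column gaps = 12 px each.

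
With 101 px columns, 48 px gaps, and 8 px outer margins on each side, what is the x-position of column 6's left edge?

753 px

Column 6 starts at margin + 5·(column + gutter) = 8 + 5·149 = 753 px.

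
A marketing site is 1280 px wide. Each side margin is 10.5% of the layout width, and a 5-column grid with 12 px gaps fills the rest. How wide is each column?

192.64 px

1280 × (1 − 2·10.5%) = 1280 × 79% = 1011.2 px for the columns.
5c + 4·12 = 1011.2 → 5c = 963.2 → c = 192.64 px.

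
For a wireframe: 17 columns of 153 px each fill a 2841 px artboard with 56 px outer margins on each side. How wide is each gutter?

8 px

Subtract both margins: 2841 − 2·56 = 2729 px.
17·153 + 16g = 2729 → 16g = 128 → g = 8 px.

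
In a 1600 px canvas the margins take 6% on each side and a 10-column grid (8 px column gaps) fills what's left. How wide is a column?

133.6 px

Each margin = 6% of 1600 = 96 px; content = 1600 − 2·96 = 1408 px.
10c + 9·8 = 1408 → 10c = 1336 → c = 133.6 px.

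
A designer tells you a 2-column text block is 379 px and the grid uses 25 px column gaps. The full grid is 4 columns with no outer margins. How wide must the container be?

379 − 1·25 = 354; ÷2 gives c = 177 px.
Summing: 708 + 75 = 783 px.

783 px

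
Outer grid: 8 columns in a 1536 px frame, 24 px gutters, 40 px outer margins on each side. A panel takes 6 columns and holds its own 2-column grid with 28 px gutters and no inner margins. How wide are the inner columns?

529 px

Inside the margins: 1536 − 80 = 1456 px.
8 columns + 7 gutters: 8c + 7·24 = 1456.
8c = 1456 − 168 = 1288, so c = 161 px.
6 columns plus 5 gutters: 966 + 120 = 1086 px.
2 columns + 1 gutter: 2d + 1·28 = 1086.
2d = 1086 − 28 = 1058, so d = 529 px.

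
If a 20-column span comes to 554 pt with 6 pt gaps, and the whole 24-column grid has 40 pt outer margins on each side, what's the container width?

746 pt

Subtracting 19 gaps of 6 leaves 440 for 20 columns, so c = 22 pt.
Adding margins, columns and gutters: 80 + 528 + 138 = 746 pt.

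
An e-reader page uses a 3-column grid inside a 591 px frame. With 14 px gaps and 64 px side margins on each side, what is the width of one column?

Inside the margins: 591 − 128 = 463 px.
Subtracting 2 gaps of 14 leaves 435 for 3 columns, so c = 145 px.

145 px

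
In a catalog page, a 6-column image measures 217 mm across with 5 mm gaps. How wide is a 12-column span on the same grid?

439 mm

217 − 5·5 = 192; ÷6 gives c = 32 mm.
Span of 12: 12·32 + 11·5 = 384 + 55 = 439 mm.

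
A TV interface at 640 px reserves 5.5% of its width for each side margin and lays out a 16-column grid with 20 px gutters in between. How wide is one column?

Margins: 5.5% × 640 = 35.2 px each, so content = 640 − 70.4 = 569.6 px.
Subtracting 15 gutters of 20 leaves 269.6 for 16 columns, so c = 16.85 px.

16.85 px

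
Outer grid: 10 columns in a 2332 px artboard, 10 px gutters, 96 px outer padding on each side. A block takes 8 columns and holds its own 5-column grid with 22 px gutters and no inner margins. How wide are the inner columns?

324.4 px

Outer content = 2332 − 2·96 = 2140 px.
10c + 9·10 = 2140 → 10c = 2050 → c = 205 px.
Span of 8: 8·205 + 7·10 = 1640 + 70 = 1710 px.
1710 − 4·22 = 1622; ÷5 gives d = 324.4 px.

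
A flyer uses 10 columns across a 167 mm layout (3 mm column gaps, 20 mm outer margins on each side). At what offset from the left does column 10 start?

Content = 167 − 2·20 = 127 mm.
Subtracting 9 column gaps of 3 leaves 100 for 10 columns, so c = 10 mm.
Each column+gutter stride is 13 mm; 9 of them past the 20 mm margin is 20 + 117 = 137 mm.

137 mm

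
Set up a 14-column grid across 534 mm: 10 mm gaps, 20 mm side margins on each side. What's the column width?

Inside the margins: 534 − 40 = 494 mm.
14c + 13·10 = 494 → 14c = 364 → c = 26 mm.

26 mm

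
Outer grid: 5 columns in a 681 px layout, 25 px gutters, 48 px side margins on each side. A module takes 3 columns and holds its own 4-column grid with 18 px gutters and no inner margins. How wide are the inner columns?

Outer content = 681 − 2·48 = 585 px.
5c + 4·25 = 585 → 5c = 485 → c = 97 px.
Span of 3: 3·97 + 2·25 = 291 + 50 = 341 px.
341 − 3·18 = 287; ÷4 gives d = 71.75 px.

71.75 px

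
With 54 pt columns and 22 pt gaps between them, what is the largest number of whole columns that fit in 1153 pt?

15 columns: 15·54 + 14·22 = 1118 pt ≤ 1153.
16 columns: 1194 pt > 1153. So 15.

15 columns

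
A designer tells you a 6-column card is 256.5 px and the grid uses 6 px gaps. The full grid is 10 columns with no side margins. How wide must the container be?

431.5 px

256.5 − 5·6 = 226.5; ÷6 gives c = 37.75 px.
Summing: 377.5 + 54 = 431.5 px.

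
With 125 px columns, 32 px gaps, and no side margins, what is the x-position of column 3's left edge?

314 px

Before column 3: 2 columns + 2 gaps.
Offset = 2·(125 + 32) = 2·157 = 314 px.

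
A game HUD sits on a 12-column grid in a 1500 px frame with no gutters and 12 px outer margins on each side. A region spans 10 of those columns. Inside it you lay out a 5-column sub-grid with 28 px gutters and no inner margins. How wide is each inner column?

223.6 px

Take off 24 px of margins, leaving 1476 px.
12c = 1476 → c = 123 px.
With no gutters, 10 columns span 10·123 = 1230 px.
Subtracting 4 gutters of 28 leaves 1118 for 5 columns, so d = 223.6 px.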